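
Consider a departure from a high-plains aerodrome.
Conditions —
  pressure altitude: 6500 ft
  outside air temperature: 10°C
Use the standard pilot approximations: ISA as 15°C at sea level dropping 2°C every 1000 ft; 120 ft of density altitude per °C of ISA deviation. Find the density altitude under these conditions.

ISA temperature at 6500 ft = 15 − 2 × (6500/1000) = 2°C.
ISA deviation = 10 − 2 = +8°C.
Density altitude = 6500 + 120 × (8) = 6500 + (+960) = 7460 ft.

7460 ft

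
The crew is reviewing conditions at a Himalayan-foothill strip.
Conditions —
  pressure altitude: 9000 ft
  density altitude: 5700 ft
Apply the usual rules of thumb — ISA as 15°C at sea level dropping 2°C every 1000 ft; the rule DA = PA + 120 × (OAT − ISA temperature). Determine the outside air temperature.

Density altitude − pressure altitude = 5700 − 9000 = -3300 ft.
At 120 ft/°C that is an ISA deviation of -3300/120 = -27.5°C.
ISA temperature at 9000 ft = 15 − 2 × (9000/1000) = -3°C.
OAT = ISA + deviation = -3 + (-27.5) = -30.5°C.

-30.5°C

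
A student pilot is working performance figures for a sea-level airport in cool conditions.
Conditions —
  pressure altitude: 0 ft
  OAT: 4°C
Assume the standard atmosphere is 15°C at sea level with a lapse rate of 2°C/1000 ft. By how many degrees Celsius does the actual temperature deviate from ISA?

ISA temperature at 0 ft = 15 − 2 × (0/1000) = 15°C.
Deviation = OAT − ISA = 4 − 15 = -11°C.

ISA-11°C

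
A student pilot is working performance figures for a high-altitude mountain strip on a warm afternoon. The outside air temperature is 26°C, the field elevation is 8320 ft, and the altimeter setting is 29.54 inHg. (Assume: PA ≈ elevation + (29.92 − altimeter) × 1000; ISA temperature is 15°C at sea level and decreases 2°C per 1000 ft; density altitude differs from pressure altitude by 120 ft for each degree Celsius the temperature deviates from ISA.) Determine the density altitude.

12108 ft

Pressure altitude = 8320 + (29.92 − 29.54) × 1000 = 8320 + (+380) = 8700 ft.
ISA temperature at 8700 ft = 15 − 2 × (8700/1000) = -2.4°C.
ISA deviation = 26 − (-2.4) = +28.4°C.
Density altitude = 8700 + 120 × (28.4) = 12108 ft.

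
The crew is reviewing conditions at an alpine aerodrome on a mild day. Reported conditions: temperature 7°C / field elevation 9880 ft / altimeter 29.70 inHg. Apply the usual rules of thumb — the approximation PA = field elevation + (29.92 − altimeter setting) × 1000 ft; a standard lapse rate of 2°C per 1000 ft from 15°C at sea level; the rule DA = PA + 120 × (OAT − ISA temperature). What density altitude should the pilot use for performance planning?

11564 ft

Pressure altitude = 9880 + (29.92 − 29.70) × 1000 = 9880 + (+220) = 10100 ft.
ISA temperature at 10100 ft = 15 − 2 × (10100/1000) = -5.2°C.
ISA deviation = 7 − (-5.2) = +12.2°C.
Density altitude = 10100 + 120 × (12.2) = 11564 ft.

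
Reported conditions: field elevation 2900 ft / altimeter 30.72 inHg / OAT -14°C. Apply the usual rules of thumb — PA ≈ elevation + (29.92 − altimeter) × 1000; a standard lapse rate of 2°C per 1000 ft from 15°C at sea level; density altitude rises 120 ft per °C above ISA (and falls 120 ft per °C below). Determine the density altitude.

Pressure altitude = 2900 + (29.92 − 30.72) × 1000 = 2900 + (-800) = 2100 ft.
ISA temperature at 2100 ft = 15 − 2 × (2100/1000) = 10.8°C.
ISA deviation = -14 − 10.8 = -24.8°C.
Density altitude = 2100 + 120 × (-24.8) = -876 ft.

-876 ft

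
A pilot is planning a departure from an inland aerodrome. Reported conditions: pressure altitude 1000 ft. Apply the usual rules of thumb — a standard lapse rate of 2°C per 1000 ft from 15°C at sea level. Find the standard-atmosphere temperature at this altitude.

ISA temperature = 15 − 2 × (1000/1000) = 15 − 2 = 13°C.

13°C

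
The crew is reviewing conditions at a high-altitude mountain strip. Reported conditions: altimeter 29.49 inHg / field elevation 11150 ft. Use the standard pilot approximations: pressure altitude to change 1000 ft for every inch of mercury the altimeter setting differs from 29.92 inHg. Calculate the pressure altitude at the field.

11580 ft

Pressure correction = (29.92 − 29.49) × 1000 = +430 ft.
Pressure altitude = 11150 + (+430) = 11580 ft.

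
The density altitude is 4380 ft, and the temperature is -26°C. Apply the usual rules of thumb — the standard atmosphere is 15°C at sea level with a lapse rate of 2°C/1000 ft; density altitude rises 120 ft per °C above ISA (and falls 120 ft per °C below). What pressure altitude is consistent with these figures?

7500 ft

DA = PA + 120 × (OAT − (15 − 2·PA/1000)) = PA + 120·OAT − 1800 + 0.24·PA = 1.24·PA + 120·OAT − 1800.
So 1.24·PA = 4380 − 120 × (-26) + 1800 = 9300.
PA = 9300 / 1.24 = 7500 ft.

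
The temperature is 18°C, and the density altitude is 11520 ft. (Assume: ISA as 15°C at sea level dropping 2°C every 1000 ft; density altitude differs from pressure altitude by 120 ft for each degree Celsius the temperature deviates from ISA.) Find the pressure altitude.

DA = PA + 120 × (OAT − (15 − 2·PA/1000)) = PA + 120·OAT − 1800 + 0.24·PA = 1.24·PA + 120·OAT − 1800.
So 1.24·PA = 11520 − 120 × 18 + 1800 = 11160.
PA = 11160 / 1.24 = 9000 ft.

9000 ft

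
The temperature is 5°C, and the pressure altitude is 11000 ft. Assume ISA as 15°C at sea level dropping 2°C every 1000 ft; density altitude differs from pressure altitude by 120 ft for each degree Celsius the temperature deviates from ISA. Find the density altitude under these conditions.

12440 ft

ISA temperature at 11000 ft = 15 − 2 × (11000/1000) = -7°C.
ISA deviation = 5 − (-7) = +12°C.
Density altitude = 11000 + 120 × (12) = 11000 + (+1440) = 12440 ft.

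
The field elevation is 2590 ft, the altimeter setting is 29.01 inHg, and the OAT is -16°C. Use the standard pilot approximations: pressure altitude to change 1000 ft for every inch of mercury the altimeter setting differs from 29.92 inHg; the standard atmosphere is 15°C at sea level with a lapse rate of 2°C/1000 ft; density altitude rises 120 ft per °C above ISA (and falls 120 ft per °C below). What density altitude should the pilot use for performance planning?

620 ft

Pressure altitude = 2590 + (29.92 − 29.01) × 1000 = 2590 + (+910) = 3500 ft.
ISA temperature at 3500 ft = 15 − 2 × (3500/1000) = 8°C.
ISA deviation = -16 − 8 = -24°C.
Density altitude = 3500 + 120 × (-24) = 620 ft.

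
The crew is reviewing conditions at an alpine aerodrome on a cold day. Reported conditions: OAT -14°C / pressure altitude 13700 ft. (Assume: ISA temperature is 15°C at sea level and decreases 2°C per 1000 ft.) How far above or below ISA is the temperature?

ISA temperature at 13700 ft = 15 − 2 × (13700/1000) = -12.4°C.
Deviation = OAT − ISA = -14 − (-12.4) = -1.6°C.

ISA-1.6°C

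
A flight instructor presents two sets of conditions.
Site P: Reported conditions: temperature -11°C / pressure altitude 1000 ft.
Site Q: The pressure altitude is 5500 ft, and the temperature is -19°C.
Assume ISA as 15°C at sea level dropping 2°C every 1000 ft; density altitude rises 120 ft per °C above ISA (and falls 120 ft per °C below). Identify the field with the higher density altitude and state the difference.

Site Q by 4620 ft

Site P: ISA temp = 13°C, deviation -24°C, DA = 1000 + 120 × (-24) = -1880 ft.
Site Q: ISA temp = 4°C, deviation -23°C, DA = 5500 + 120 × (-23) = 2740 ft.
Site Q is higher by 2740 − (-1880) = 4620 ft.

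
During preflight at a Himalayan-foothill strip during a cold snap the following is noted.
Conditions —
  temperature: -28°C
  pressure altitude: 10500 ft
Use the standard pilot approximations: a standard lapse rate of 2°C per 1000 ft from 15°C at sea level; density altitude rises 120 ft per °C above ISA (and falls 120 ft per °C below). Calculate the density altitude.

7860 ft

ISA temperature at 10500 ft = 15 − 2 × (10500/1000) = -6°C.
ISA deviation = -28 − (-6) = -22°C.
Density altitude = 10500 + 120 × (-22) = 10500 + (-2640) = 7860 ft.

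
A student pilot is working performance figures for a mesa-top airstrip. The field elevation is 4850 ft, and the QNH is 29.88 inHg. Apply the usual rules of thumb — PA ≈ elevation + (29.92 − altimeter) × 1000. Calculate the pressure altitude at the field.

Pressure correction = (29.92 − 29.88) × 1000 = +40 ft.
Pressure altitude = 4850 + (+40) = 4890 ft.

4890 ft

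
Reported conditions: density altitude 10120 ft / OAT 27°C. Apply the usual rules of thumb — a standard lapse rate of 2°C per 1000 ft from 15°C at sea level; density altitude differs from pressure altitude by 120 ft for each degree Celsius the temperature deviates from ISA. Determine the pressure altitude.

7000 ft

DA = PA + 120 × (OAT − (15 − 2·PA/1000)) = PA + 120·OAT − 1800 + 0.24·PA = 1.24·PA + 120·OAT − 1800.
So 1.24·PA = 10120 − 120 × 27 + 1800 = 8680.
PA = 8680 / 1.24 = 7000 ft.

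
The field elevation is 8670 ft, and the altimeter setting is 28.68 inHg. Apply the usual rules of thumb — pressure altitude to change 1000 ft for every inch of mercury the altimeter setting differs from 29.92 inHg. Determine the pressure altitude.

9910 ft

Pressure correction = (29.92 − 28.68) × 1000 = +1240 ft.
Pressure altitude = 8670 + (+1240) = 9910 ft.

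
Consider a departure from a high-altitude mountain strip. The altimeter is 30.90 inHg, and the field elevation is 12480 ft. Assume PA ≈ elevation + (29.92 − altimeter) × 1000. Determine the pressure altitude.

Pressure correction = (29.92 − 30.90) × 1000 = -980 ft.
Pressure altitude = 12480 + (-980) = 11500 ft.

11500 ft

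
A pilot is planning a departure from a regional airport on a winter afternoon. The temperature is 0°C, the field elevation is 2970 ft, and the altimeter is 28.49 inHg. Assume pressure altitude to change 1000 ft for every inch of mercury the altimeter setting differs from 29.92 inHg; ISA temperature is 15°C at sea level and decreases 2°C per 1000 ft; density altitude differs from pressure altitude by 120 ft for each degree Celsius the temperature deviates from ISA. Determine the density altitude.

Pressure altitude = 2970 + (29.92 − 28.49) × 1000 = 2970 + (+1430) = 4400 ft.
ISA temperature at 4400 ft = 15 − 2 × (4400/1000) = 6.2°C.
ISA deviation = 0 − 6.2 = -6.2°C.
Density altitude = 4400 + 120 × (-6.2) = 3656 ft.

3656 ft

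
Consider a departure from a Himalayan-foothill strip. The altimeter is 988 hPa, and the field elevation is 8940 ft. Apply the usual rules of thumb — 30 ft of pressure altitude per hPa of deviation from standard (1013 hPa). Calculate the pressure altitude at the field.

Pressure correction = (1013 − 988) × 30 = +750 ft.
Pressure altitude = 8940 + (+750) = 9690 ft.

9690 ft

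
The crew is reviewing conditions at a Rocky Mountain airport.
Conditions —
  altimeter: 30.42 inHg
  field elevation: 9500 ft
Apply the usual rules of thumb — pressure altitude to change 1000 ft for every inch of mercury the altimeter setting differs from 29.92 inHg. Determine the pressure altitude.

9000 ft

Pressure correction = (29.92 − 30.42) × 1000 = -500 ft.
Pressure altitude = 9500 + (-500) = 9000 ft.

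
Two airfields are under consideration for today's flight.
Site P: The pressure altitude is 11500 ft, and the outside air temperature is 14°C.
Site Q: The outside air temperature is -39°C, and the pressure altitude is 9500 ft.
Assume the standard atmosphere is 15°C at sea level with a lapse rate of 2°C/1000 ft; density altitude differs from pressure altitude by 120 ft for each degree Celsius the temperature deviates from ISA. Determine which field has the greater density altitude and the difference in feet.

Site P by 8840 ft

Site P: ISA temp = -8°C, deviation +22°C, DA = 11500 + 120 × 22 = 14140 ft.
Site Q: ISA temp = -4°C, deviation -35°C, DA = 9500 + 120 × (-35) = 5300 ft.
Site P is higher by 14140 − 5300 = 8840 ft.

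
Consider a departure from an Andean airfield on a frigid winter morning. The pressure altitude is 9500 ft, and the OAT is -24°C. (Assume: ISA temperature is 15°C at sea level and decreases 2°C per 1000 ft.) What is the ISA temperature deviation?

ISA temperature at 9500 ft = 15 − 2 × (9500/1000) = -4°C.
Deviation = OAT − ISA = -24 − (-4) = -20°C.

ISA-20°C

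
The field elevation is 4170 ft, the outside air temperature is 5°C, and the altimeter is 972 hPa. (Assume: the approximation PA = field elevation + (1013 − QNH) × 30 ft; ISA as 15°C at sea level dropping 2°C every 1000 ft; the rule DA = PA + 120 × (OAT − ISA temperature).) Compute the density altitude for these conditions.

Pressure altitude = 4170 + (1013 − 972) × 30 = 4170 + (+1230) = 5400 ft.
ISA temperature at 5400 ft = 15 − 2 × (5400/1000) = 4.2°C.
ISA deviation = 5 − 4.2 = +0.8°C.
Density altitude = 5400 + 120 × (0.8) = 5496 ft.

5496 ft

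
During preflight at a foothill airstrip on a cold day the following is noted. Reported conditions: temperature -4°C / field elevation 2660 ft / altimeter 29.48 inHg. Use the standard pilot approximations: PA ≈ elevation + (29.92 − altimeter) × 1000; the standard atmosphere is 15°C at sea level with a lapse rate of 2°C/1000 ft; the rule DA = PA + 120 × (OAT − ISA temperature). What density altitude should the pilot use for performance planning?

Pressure altitude = 2660 + (29.92 − 29.48) × 1000 = 2660 + (+440) = 3100 ft.
ISA temperature at 3100 ft = 15 − 2 × (3100/1000) = 8.8°C.
ISA deviation = -4 − 8.8 = -12.8°C.
Density altitude = 3100 + 120 × (-12.8) = 1564 ft.

1564 ft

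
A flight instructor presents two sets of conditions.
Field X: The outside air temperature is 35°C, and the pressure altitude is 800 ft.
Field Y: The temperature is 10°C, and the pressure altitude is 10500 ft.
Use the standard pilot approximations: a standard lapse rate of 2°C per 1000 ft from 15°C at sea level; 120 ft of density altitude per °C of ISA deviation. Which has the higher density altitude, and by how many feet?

Field X: ISA temp = 13.4°C, deviation +21.6°C, DA = 800 + 120 × 21.6 = 3392 ft.
Field Y: ISA temp = -6°C, deviation +16°C, DA = 10500 + 120 × 16 = 12420 ft.
Field Y is higher by 12420 − 3392 = 9028 ft.

Field Y by 9028 ft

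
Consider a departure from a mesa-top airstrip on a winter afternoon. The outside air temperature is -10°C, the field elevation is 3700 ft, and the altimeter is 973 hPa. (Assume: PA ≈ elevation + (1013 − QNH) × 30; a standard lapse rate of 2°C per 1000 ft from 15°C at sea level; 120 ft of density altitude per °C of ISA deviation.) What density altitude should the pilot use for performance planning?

Pressure altitude = 3700 + (1013 − 973) × 30 = 3700 + (+1200) = 4900 ft.
ISA temperature at 4900 ft = 15 − 2 × (4900/1000) = 5.2°C.
ISA deviation = -10 − 5.2 = -15.2°C.
Density altitude = 4900 + 120 × (-15.2) = 3076 ft.

3076 ft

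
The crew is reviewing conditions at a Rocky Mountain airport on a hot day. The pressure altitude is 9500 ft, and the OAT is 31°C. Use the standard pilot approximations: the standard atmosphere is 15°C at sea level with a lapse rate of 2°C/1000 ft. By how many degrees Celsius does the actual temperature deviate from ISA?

ISA+35°C

ISA temperature at 9500 ft = 15 − 2 × (9500/1000) = -4°C.
Deviation = OAT − ISA = 31 − (-4) = +35°C.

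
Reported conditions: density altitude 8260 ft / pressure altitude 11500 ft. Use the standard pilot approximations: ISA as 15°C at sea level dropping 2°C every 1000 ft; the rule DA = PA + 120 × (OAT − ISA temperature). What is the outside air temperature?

Density altitude − pressure altitude = 8260 − 11500 = -3240 ft.
At 120 ft/°C that is an ISA deviation of -3240/120 = -27°C.
ISA temperature at 11500 ft = 15 − 2 × (11500/1000) = -8°C.
OAT = ISA + deviation = -8 + (-27) = -35°C.

-35°C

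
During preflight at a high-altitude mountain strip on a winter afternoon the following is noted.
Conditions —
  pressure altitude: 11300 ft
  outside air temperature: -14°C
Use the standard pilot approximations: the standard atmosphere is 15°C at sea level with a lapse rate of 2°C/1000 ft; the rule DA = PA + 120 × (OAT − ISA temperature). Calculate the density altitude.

ISA temperature at 11300 ft = 15 − 2 × (11300/1000) = -7.6°C.
ISA deviation = -14 − (-7.6) = -6.4°C.
Density altitude = 11300 + 120 × (-6.4) = 11300 + (-768) = 10532 ft.

10532 ft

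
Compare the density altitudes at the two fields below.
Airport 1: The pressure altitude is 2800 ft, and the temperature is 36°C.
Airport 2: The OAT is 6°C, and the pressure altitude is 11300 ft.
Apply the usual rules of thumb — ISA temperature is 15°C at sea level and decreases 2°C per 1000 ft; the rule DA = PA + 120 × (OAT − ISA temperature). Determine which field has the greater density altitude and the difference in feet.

Airport 2 by 6940 ft

Airport 1: ISA temp = 9.4°C, deviation +26.6°C, DA = 2800 + 120 × 26.6 = 5992 ft.
Airport 2: ISA temp = -7.6°C, deviation +13.6°C, DA = 11300 + 120 × 13.6 = 12932 ft.
Airport 2 is higher by 12932 − 5992 = 6940 ft.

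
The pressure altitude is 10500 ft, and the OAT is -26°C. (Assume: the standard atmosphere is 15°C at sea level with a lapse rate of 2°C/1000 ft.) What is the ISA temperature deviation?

ISA temperature at 10500 ft = 15 − 2 × (10500/1000) = -6°C.
Deviation = OAT − ISA = -26 − (-6) = -20°C.

ISA-20°C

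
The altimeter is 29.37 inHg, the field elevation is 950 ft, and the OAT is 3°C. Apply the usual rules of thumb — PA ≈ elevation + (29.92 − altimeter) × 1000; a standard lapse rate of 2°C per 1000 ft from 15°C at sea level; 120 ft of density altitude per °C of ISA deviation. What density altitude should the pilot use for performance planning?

Pressure altitude = 950 + (29.92 − 29.37) × 1000 = 950 + (+550) = 1500 ft.
ISA temperature at 1500 ft = 15 − 2 × (1500/1000) = 12°C.
ISA deviation = 3 − 12 = -9°C.
Density altitude = 1500 + 120 × (-9) = 420 ft.

420 ft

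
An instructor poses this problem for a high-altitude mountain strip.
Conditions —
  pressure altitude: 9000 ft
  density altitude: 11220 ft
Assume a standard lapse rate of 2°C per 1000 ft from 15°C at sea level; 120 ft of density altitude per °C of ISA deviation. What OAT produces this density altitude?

15.5°C

Density altitude − pressure altitude = 11220 − 9000 = +2220 ft.
At 120 ft/°C that is an ISA deviation of 2220/120 = +18.5°C.
ISA temperature at 9000 ft = 15 − 2 × (9000/1000) = -3°C.
OAT = ISA + deviation = -3 + (+18.5) = 15.5°C.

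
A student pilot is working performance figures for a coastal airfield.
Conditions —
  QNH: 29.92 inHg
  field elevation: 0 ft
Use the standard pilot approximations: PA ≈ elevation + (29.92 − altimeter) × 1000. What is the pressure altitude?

Pressure correction = (29.92 − 29.92) × 1000 = 0 ft.
Pressure altitude = 0 + (0) = 0 ft.

0 ft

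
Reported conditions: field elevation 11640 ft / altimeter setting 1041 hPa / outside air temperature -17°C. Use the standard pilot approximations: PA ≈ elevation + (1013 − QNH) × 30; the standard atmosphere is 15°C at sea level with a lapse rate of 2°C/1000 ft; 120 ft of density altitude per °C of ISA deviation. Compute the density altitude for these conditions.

9552 ft

Pressure altitude = 11640 + (1013 − 1041) × 30 = 11640 + (-840) = 10800 ft.
ISA temperature at 10800 ft = 15 − 2 × (10800/1000) = -6.6°C.
ISA deviation = -17 − (-6.6) = -10.4°C.
Density altitude = 10800 + 120 × (-10.4) = 9552 ft.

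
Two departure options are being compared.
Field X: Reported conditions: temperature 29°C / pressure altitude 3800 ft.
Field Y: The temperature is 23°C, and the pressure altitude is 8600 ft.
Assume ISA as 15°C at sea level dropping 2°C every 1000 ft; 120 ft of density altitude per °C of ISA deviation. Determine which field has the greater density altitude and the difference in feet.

Field Y by 5232 ft

Field X: ISA temp = 7.4°C, deviation +21.6°C, DA = 3800 + 120 × 21.6 = 6392 ft.
Field Y: ISA temp = -2.2°C, deviation +25.2°C, DA = 8600 + 120 × 25.2 = 11624 ft.
Field Y is higher by 11624 − 6392 = 5232 ft.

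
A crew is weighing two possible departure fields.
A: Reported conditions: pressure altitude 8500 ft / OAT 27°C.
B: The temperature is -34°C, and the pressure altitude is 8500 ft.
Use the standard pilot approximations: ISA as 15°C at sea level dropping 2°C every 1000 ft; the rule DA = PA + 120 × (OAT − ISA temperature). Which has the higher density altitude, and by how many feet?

A by 7320 ft

A: ISA temp = -2°C, deviation +29°C, DA = 8500 + 120 × 29 = 11980 ft.
B: ISA temp = -2°C, deviation -32°C, DA = 8500 + 120 × (-32) = 4660 ft.
A is higher by 11980 − 4660 = 7320 ft.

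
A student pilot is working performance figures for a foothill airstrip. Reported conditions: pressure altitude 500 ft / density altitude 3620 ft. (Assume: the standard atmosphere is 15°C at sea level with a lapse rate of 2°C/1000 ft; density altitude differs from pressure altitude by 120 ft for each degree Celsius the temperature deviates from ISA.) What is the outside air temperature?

40°C

Density altitude − pressure altitude = 3620 − 500 = +3120 ft.
At 120 ft/°C that is an ISA deviation of 3120/120 = +26°C.
ISA temperature at 500 ft = 15 − 2 × (500/1000) = 14°C.
OAT = ISA + deviation = 14 + (+26) = 40°C.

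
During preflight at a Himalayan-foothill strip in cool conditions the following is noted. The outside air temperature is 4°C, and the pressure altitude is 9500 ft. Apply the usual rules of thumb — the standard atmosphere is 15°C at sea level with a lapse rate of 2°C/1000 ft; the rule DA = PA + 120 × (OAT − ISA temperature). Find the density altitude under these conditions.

ISA temperature at 9500 ft = 15 − 2 × (9500/1000) = -4°C.
ISA deviation = 4 − (-4) = +8°C.
Density altitude = 9500 + 120 × (8) = 9500 + (+960) = 10460 ft.

10460 ft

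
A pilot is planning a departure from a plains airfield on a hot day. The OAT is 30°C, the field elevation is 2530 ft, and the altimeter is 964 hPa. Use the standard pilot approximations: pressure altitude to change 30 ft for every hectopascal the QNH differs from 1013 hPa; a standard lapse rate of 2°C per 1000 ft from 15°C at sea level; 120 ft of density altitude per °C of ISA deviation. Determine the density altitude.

6760 ft

Pressure altitude = 2530 + (1013 − 964) × 30 = 2530 + (+1470) = 4000 ft.
ISA temperature at 4000 ft = 15 − 2 × (4000/1000) = 7°C.
ISA deviation = 30 − 7 = +23°C.
Density altitude = 4000 + 120 × (23) = 6760 ft.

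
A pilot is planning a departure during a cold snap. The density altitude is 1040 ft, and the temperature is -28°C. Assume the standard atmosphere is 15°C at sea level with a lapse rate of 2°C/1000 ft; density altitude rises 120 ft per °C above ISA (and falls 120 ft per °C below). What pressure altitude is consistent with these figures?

5000 ft

DA = PA + 120 × (OAT − (15 − 2·PA/1000)) = PA + 120·OAT − 1800 + 0.24·PA = 1.24·PA + 120·OAT − 1800.
So 1.24·PA = 1040 − 120 × (-28) + 1800 = 6200.
PA = 6200 / 1.24 = 5000 ft.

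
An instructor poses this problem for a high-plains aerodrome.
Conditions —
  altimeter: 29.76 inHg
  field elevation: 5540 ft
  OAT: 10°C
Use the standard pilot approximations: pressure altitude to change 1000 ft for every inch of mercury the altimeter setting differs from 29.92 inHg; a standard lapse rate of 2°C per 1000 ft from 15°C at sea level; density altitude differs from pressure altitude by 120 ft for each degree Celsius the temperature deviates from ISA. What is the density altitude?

6468 ft

Pressure altitude = 5540 + (29.92 − 29.76) × 1000 = 5540 + (+160) = 5700 ft.
ISA temperature at 5700 ft = 15 − 2 × (5700/1000) = 3.6°C.
ISA deviation = 10 − 3.6 = +6.4°C.
Density altitude = 5700 + 120 × (6.4) = 6468 ft.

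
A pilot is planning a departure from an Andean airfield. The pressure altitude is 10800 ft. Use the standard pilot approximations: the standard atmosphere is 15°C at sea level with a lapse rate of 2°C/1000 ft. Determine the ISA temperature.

-6.6°C

ISA temperature = 15 − 2 × (10800/1000) = 15 − 21.6 = -6.6°C.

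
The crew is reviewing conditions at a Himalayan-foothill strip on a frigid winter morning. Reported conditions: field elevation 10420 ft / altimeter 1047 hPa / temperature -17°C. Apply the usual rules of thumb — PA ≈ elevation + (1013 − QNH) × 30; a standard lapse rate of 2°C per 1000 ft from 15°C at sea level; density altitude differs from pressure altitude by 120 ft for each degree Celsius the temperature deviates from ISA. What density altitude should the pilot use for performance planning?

7816 ft

Pressure altitude = 10420 + (1013 − 1047) × 30 = 10420 + (-1020) = 9400 ft.
ISA temperature at 9400 ft = 15 − 2 × (9400/1000) = -3.8°C.
ISA deviation = -17 − (-3.8) = -13.2°C.
Density altitude = 9400 + 120 × (-13.2) = 7816 ft.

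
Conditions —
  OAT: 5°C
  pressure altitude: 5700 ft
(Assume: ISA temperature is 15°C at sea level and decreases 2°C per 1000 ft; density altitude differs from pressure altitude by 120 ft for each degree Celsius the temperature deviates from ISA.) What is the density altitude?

5868 ft

ISA temperature at 5700 ft = 15 − 2 × (5700/1000) = 3.6°C.
ISA deviation = 5 − 3.6 = +1.4°C.
Density altitude = 5700 + 120 × (1.4) = 5700 + (+168) = 5868 ft.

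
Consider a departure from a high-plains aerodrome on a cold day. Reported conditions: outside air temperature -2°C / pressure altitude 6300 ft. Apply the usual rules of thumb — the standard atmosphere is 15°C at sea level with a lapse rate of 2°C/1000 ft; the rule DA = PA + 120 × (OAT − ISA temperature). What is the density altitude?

5772 ft

ISA temperature at 6300 ft = 15 − 2 × (6300/1000) = 2.4°C.
ISA deviation = -2 − 2.4 = -4.4°C.
Density altitude = 6300 + 120 × (-4.4) = 6300 + (-528) = 5772 ft.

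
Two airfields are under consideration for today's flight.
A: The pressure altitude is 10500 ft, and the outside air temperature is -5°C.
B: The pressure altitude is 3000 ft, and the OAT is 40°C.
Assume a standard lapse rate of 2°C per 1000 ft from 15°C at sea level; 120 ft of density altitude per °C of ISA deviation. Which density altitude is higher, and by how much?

A by 3900 ft

A: ISA temp = -6°C, deviation +1°C, DA = 10500 + 120 × 1 = 10620 ft.
B: ISA temp = 9°C, deviation +31°C, DA = 3000 + 120 × 31 = 6720 ft.
A is higher by 10620 − 6720 = 3900 ft.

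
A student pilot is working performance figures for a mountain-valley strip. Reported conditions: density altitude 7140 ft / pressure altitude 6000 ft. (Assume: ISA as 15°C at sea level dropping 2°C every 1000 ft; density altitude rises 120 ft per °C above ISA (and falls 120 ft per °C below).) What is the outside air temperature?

12.5°C

Density altitude − pressure altitude = 7140 − 6000 = +1140 ft.
At 120 ft/°C that is an ISA deviation of 1140/120 = +9.5°C.
ISA temperature at 6000 ft = 15 − 2 × (6000/1000) = 3°C.
OAT = ISA + deviation = 3 + (+9.5) = 12.5°C.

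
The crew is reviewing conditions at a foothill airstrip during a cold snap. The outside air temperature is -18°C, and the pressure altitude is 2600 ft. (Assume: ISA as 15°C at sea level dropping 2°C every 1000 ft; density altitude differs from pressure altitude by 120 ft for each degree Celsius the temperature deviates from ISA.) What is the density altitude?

-736 ft

ISA temperature at 2600 ft = 15 − 2 × (2600/1000) = 9.8°C.
ISA deviation = -18 − 9.8 = -27.8°C.
Density altitude = 2600 + 120 × (-27.8) = 2600 + (-3336) = -736 ft.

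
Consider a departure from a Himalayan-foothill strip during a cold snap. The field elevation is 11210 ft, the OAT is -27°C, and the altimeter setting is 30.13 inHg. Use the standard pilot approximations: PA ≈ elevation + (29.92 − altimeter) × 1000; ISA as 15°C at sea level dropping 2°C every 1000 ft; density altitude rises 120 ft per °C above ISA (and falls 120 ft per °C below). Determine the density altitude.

8600 ft

Pressure altitude = 11210 + (29.92 − 30.13) × 1000 = 11210 + (-210) = 11000 ft.
ISA temperature at 11000 ft = 15 − 2 × (11000/1000) = -7°C.
ISA deviation = -27 − (-7) = -20°C.
Density altitude = 11000 + 120 × (-20) = 8600 ft.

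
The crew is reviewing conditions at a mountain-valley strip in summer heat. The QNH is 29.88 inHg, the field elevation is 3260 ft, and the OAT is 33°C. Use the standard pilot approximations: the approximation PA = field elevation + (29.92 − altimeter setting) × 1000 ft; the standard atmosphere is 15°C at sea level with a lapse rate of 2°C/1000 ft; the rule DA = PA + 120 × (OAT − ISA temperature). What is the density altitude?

Pressure altitude = 3260 + (29.92 − 29.88) × 1000 = 3260 + (+40) = 3300 ft.
ISA temperature at 3300 ft = 15 − 2 × (3300/1000) = 8.4°C.
ISA deviation = 33 − 8.4 = +24.6°C.
Density altitude = 3300 + 120 × (24.6) = 6252 ft.

6252 ft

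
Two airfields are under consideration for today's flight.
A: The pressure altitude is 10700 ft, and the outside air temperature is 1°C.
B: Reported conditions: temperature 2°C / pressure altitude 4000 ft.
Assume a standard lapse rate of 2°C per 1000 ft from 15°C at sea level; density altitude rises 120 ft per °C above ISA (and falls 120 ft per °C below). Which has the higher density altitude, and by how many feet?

A by 8188 ft

A: ISA temp = -6.4°C, deviation +7.4°C, DA = 10700 + 120 × 7.4 = 11588 ft.
B: ISA temp = 7°C, deviation -5°C, DA = 4000 + 120 × (-5) = 3400 ft.
A is higher by 11588 − 3400 = 8188 ft.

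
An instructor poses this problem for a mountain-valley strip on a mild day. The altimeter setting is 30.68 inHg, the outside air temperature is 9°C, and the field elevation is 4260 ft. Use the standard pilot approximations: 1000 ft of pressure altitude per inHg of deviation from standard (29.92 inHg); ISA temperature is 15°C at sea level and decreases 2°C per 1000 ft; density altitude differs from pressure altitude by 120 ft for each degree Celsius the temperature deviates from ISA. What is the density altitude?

Pressure altitude = 4260 + (29.92 − 30.68) × 1000 = 4260 + (-760) = 3500 ft.
ISA temperature at 3500 ft = 15 − 2 × (3500/1000) = 8°C.
ISA deviation = 9 − 8 = +1°C.
Density altitude = 3500 + 120 × (1) = 3620 ft.

3620 ft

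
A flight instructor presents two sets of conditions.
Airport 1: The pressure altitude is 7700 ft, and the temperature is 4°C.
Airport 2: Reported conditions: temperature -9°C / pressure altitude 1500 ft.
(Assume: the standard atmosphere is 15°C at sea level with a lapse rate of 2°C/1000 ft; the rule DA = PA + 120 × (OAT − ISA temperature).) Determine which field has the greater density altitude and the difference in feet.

Airport 1 by 9248 ft

Airport 1: ISA temp = -0.4°C, deviation +4.4°C, DA = 7700 + 120 × 4.4 = 8228 ft.
Airport 2: ISA temp = 12°C, deviation -21°C, DA = 1500 + 120 × (-21) = -1020 ft.
Airport 1 is higher by 8228 − (-1020) = 9248 ft.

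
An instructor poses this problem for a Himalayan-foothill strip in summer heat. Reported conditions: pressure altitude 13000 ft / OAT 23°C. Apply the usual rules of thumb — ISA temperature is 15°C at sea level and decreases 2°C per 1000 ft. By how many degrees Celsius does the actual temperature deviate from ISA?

ISA temperature at 13000 ft = 15 − 2 × (13000/1000) = -11°C.
Deviation = OAT − ISA = 23 − (-11) = +34°C.

ISA+34°C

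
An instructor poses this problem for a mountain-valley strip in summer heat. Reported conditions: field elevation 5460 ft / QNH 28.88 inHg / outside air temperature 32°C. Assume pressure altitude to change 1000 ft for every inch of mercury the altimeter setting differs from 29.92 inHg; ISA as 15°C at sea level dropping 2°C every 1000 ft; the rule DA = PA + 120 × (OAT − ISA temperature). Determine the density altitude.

Pressure altitude = 5460 + (29.92 − 28.88) × 1000 = 5460 + (+1040) = 6500 ft.
ISA temperature at 6500 ft = 15 − 2 × (6500/1000) = 2°C.
ISA deviation = 32 − 2 = +30°C.
Density altitude = 6500 + 120 × (30) = 10100 ft.

10100 ft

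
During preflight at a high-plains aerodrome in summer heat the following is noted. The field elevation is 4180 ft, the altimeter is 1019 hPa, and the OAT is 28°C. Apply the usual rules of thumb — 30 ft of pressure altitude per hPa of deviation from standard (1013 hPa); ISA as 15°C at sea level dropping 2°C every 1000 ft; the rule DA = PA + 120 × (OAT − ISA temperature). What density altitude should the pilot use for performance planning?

Pressure altitude = 4180 + (1013 − 1019) × 30 = 4180 + (-180) = 4000 ft.
ISA temperature at 4000 ft = 15 − 2 × (4000/1000) = 7°C.
ISA deviation = 28 − 7 = +21°C.
Density altitude = 4000 + 120 × (21) = 6520 ft.

6520 ft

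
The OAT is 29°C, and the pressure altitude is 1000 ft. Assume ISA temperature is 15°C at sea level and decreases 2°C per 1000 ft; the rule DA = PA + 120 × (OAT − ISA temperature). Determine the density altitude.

2920 ft

ISA temperature at 1000 ft = 15 − 2 × (1000/1000) = 13°C.
ISA deviation = 29 − 13 = +16°C.
Density altitude = 1000 + 120 × (16) = 1000 + (+1920) = 2920 ft.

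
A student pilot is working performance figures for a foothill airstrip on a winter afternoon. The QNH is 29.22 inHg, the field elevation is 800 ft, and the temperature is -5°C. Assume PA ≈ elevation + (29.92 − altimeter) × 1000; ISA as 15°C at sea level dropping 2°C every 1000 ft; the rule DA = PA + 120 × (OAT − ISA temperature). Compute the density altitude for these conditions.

Pressure altitude = 800 + (29.92 − 29.22) × 1000 = 800 + (+700) = 1500 ft.
ISA temperature at 1500 ft = 15 − 2 × (1500/1000) = 12°C.
ISA deviation = -5 − 12 = -17°C.
Density altitude = 1500 + 120 × (-17) = -540 ft.

-540 ft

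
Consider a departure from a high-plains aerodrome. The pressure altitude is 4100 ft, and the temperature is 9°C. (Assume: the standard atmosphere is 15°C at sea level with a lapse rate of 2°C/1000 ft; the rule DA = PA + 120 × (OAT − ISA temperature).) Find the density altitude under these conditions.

4364 ft

ISA temperature at 4100 ft = 15 − 2 × (4100/1000) = 6.8°C.
ISA deviation = 9 − 6.8 = +2.2°C.
Density altitude = 4100 + 120 × (2.2) = 4100 + (+264) = 4364 ft.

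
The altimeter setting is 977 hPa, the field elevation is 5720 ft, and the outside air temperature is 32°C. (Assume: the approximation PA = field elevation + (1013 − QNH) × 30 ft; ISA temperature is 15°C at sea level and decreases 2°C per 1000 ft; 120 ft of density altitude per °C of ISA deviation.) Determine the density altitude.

Pressure altitude = 5720 + (1013 − 977) × 30 = 5720 + (+1080) = 6800 ft.
ISA temperature at 6800 ft = 15 − 2 × (6800/1000) = 1.4°C.
ISA deviation = 32 − 1.4 = +30.6°C.
Density altitude = 6800 + 120 × (30.6) = 10472 ft.

10472 ft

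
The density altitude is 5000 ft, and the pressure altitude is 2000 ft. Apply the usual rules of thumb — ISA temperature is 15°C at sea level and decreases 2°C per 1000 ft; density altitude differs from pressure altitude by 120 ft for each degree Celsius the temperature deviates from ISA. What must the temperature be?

Density altitude − pressure altitude = 5000 − 2000 = +3000 ft.
At 120 ft/°C that is an ISA deviation of 3000/120 = +25°C.
ISA temperature at 2000 ft = 15 − 2 × (2000/1000) = 11°C.
OAT = ISA + deviation = 11 + (+25) = 36°C.

36°C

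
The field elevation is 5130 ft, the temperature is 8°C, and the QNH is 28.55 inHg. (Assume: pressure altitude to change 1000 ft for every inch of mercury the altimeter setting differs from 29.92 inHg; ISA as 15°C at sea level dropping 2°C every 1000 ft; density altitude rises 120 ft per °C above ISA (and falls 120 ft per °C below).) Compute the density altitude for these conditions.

Pressure altitude = 5130 + (29.92 − 28.55) × 1000 = 5130 + (+1370) = 6500 ft.
ISA temperature at 6500 ft = 15 − 2 × (6500/1000) = 2°C.
ISA deviation = 8 − 2 = +6°C.
Density altitude = 6500 + 120 × (6) = 7220 ft.

7220 ft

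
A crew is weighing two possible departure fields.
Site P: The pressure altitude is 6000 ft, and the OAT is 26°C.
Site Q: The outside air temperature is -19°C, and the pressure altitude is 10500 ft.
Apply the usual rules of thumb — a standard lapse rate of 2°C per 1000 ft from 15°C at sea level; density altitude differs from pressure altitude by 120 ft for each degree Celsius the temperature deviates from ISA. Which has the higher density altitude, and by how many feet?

Site P: ISA temp = 3°C, deviation +23°C, DA = 6000 + 120 × 23 = 8760 ft.
Site Q: ISA temp = -6°C, deviation -13°C, DA = 10500 + 120 × (-13) = 8940 ft.
Site Q is higher by 8940 − 8760 = 180 ft.

Site Q by 180 ft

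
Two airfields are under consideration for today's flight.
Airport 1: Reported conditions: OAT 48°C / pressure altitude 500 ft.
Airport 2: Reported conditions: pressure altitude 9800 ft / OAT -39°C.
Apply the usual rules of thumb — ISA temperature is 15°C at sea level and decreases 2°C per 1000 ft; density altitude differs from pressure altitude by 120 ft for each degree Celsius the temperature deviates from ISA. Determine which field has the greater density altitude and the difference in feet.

Airport 2 by 1092 ft

Airport 1: ISA temp = 14°C, deviation +34°C, DA = 500 + 120 × 34 = 4580 ft.
Airport 2: ISA temp = -4.6°C, deviation -34.4°C, DA = 9800 + 120 × (-34.4) = 5672 ft.
Airport 2 is higher by 5672 − 4580 = 1092 ft.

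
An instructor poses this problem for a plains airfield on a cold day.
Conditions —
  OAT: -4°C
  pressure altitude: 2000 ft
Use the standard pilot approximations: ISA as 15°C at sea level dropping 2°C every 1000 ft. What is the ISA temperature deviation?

ISA-15°C

ISA temperature at 2000 ft = 15 − 2 × (2000/1000) = 11°C.
Deviation = OAT − ISA = -4 − 11 = -15°C.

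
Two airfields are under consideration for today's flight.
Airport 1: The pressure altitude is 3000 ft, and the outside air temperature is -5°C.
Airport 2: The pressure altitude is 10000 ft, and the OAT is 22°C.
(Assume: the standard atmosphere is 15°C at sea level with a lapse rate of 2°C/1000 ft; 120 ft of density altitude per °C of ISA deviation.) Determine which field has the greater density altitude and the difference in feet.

Airport 1: ISA temp = 9°C, deviation -14°C, DA = 3000 + 120 × (-14) = 1320 ft.
Airport 2: ISA temp = -5°C, deviation +27°C, DA = 10000 + 120 × 27 = 13240 ft.
Airport 2 is higher by 13240 − 1320 = 11920 ft.

Airport 2 by 11920 ft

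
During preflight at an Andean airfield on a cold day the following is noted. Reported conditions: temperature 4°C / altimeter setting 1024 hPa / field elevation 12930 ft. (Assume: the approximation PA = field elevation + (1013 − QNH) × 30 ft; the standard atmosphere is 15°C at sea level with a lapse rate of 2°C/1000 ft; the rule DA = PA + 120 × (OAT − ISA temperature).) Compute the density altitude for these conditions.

14304 ft

Pressure altitude = 12930 + (1013 − 1024) × 30 = 12930 + (-330) = 12600 ft.
ISA temperature at 12600 ft = 15 − 2 × (12600/1000) = -10.2°C.
ISA deviation = 4 − (-10.2) = +14.2°C.
Density altitude = 12600 + 120 × (14.2) = 14304 ft.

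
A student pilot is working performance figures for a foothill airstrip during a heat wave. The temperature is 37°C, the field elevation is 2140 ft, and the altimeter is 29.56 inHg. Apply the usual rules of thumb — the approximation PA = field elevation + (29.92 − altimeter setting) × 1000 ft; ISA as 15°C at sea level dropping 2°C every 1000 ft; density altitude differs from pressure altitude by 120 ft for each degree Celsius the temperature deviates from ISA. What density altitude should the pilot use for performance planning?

5740 ft

Pressure altitude = 2140 + (29.92 − 29.56) × 1000 = 2140 + (+360) = 2500 ft.
ISA temperature at 2500 ft = 15 − 2 × (2500/1000) = 10°C.
ISA deviation = 37 − 10 = +27°C.
Density altitude = 2500 + 120 × (27) = 5740 ft.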